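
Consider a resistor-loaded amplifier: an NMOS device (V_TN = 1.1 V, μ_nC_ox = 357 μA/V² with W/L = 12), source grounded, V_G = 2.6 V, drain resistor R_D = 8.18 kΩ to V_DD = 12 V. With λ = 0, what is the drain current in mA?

V_GS = V_G = 2.6 V, so V_ov = 2.6 − 1.1 = 1.5 V.
k_n = μ_nC_ox · (W/L) = 4.284 mA/V².
Assume saturation: I_D = ½ k_n V_ov² = 0.5 × 4.284 × 1.5² = 4.82 mA, giving V_DS = V_DD − I_D R_D = 12 − 4.82 × 8.18 = -27.4 V.
But -27.4 V < V_ov = 1.5 V, so the device is actually in triode.
In triode I_D = k_n[V_ov V_DS − ½ V_DS²] and I_D = (V_DD − V_DS)/R_D. Equating: 17.5 V_DS² − 53.56 V_DS + 12 = 0, giving V_DS = 0.243 V (the root below V_ov).
I_D = (12 − 0.243) / 8.18 = 1.44 mA.

I_D = 1.44 mA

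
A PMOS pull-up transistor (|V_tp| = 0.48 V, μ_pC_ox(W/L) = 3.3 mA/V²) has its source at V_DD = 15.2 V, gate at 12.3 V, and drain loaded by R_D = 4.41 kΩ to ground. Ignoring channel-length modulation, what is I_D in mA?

I_D = 3.34 mA

V_SG = V_DD − V_G = 15.2 − 12.3 = 2.9 V, so V_ov = 2.9 − 0.48 = 2.42 V.
Assume saturation: I_D = ½ k_p V_ov² = 0.5 × 3.3 × 2.42² = 9.66 mA, giving V_SD = V_DD − I_D R_D = 15.2 − 9.66 × 4.41 = -27.4 V.
But -27.4 V < V_ov = 2.42 V, so the device is actually in triode.
In triode I_D = k_p[V_ov V_SD − ½ V_SD²] and I_D = (V_DD − V_SD)/R_D. Equating: 7.28 V_SD² − 36.22 V_SD + 15.2 = 0, giving V_SD = 0.463 V (the root below V_ov).
I_D = (15.2 − 0.463) / 4.41 = 3.34 mA.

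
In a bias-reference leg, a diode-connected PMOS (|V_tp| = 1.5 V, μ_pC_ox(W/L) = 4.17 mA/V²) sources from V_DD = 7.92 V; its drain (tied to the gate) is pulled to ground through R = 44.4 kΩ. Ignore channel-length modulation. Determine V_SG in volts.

With gate tied to drain, V_SG = V_SD ≥ V_SG − |V_tp|, so the device is in saturation.
KCL at the drain: ½ k_p (V_SG − |V_tp|)² = (V_DD − V_SG)/R.
Let x = V_SG − 1.5. Then 92.6 x² + x − 6.42 = 0, giving x = 0.258 V (positive root), so V_SG = 1.76 V.
I_D = (V_DD − V_SG)/R = (7.92 − 1.76) / 44.4 = 0.139 mA.

V_SG = 1.76 V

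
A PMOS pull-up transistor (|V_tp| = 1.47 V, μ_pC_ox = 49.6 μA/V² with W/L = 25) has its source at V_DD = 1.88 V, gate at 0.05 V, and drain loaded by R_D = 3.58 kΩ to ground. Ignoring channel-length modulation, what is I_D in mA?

V_SG = V_DD − V_G = 1.88 − 0.05 = 1.83 V, so V_ov = 1.83 − 1.47 = 0.36 V.
k_p = μ_pC_ox · (W/L) = 1.24 mA/V².
Assume saturation: I_D = ½ k_p V_ov² = 0.5 × 1.24 × 0.36² = 0.0804 mA, giving V_SD = V_DD − I_D R_D = 1.88 − 0.0804 × 3.58 = 1.59 V.
V_SD = 1.59 V ≥ V_ov = 0.36 V, confirming saturation.

I_D = 0.0804 mA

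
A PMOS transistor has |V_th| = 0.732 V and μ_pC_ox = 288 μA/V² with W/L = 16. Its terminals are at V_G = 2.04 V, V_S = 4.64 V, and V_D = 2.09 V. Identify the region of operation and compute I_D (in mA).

V_SG = V_S − V_G = 4.64 − 2.04 = 2.6 V; V_SD = V_S − V_D = 4.64 − 2.09 = 2.55 V.
k_p = μ_pC_ox · (W/L) = 4.608 mA/V².
V_ov = V_SG − |V_th| = 2.6 − 0.732 = 1.87 V.
Since V_SD = 2.55 V ≥ V_ov = 1.87 V, the device is in saturation.
I_D = ½ k_p V_ov² = 0.5 × 4.608 × 1.87² = 8.04 mA.

Saturation; I_D = 8.04 mA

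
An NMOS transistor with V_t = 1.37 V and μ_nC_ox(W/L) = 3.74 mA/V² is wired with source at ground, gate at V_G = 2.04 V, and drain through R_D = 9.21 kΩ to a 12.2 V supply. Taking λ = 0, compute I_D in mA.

I_D = 0.839 mA

V_GS = V_G = 2.04 V, so V_ov = 2.04 − 1.37 = 0.67 V.
Assume saturation: I_D = ½ k_n V_ov² = 0.5 × 3.74 × 0.67² = 0.839 mA, giving V_DS = V_DD − I_D R_D = 12.2 − 0.839 × 9.21 = 4.47 V.
V_DS = 4.47 V ≥ V_ov = 0.67 V, confirming saturation.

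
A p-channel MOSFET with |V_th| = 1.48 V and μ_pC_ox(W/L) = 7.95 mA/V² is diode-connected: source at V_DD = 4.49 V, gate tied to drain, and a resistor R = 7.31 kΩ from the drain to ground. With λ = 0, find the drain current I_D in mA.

With gate tied to drain, V_SG = V_SD ≥ V_SG − |V_th|, so the device is in saturation.
KCL at the drain: ½ k_p (V_SG − |V_th|)² = (V_DD − V_SG)/R.
Let x = V_SG − 1.48. Then 29.1 x² + x − 3.01 = 0, giving x = 0.305 V (positive root), so V_SG = 1.79 V.
I_D = (V_DD − V_SG)/R = (4.49 − 1.79) / 7.31 = 0.37 mA.

I_D = 0.370 mA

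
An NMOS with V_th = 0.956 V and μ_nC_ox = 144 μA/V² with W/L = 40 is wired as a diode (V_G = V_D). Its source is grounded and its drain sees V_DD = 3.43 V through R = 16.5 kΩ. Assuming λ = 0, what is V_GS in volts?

With gate tied to drain, V_GS = V_DS ≥ V_GS − V_th, so the device is in saturation.
k_n = μ_nC_ox · (W/L) = 5.76 mA/V².
KCL at the drain: ½ k_n (V_GS − V_th)² = (V_DD − V_GS)/R.
Let x = V_GS − 0.956. Then 47.5 x² + x − 2.474 = 0, giving x = 0.218 V (positive root), so V_GS = 1.17 V.
I_D = (V_DD − V_GS)/R = (3.43 − 1.17) / 16.5 = 0.137 mA.

V_GS = 1.17 V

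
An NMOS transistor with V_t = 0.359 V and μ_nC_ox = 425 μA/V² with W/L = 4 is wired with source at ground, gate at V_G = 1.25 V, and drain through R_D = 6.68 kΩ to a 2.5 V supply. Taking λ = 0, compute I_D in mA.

I_D = 0.335 mA

V_GS = V_G = 1.25 V, so V_ov = 1.25 − 0.359 = 0.891 V.
k_n = μ_nC_ox · (W/L) = 1.7 mA/V².
Assume saturation: I_D = ½ k_n V_ov² = 0.5 × 1.7 × 0.891² = 0.675 mA, giving V_DS = V_DD − I_D R_D = 2.5 − 0.675 × 6.68 = -2.01 V.
But -2.01 V < V_ov = 0.891 V, so the device is actually in triode.
In triode I_D = k_n[V_ov V_DS − ½ V_DS²] and I_D = (V_DD − V_DS)/R_D. Equating: 5.68 V_DS² − 11.12 V_DS + 2.5 = 0, giving V_DS = 0.259 V (the root below V_ov).
I_D = (2.5 − 0.259) / 6.68 = 0.335 mA.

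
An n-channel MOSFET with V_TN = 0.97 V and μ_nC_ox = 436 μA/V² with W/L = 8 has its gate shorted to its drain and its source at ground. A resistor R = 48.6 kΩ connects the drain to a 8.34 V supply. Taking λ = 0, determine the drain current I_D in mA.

I_D = 0.146 mA

With gate tied to drain, V_GS = V_DS ≥ V_GS − V_TN, so the device is in saturation.
k_n = μ_nC_ox · (W/L) = 3.488 mA/V².
KCL at the drain: ½ k_n (V_GS − V_TN)² = (V_DD − V_GS)/R.
Let x = V_GS − 0.97. Then 84.8 x² + x − 7.37 = 0, giving x = 0.289 V (positive root), so V_GS = 1.26 V.
I_D = (V_DD − V_GS)/R = (8.34 − 1.26) / 48.6 = 0.146 mA.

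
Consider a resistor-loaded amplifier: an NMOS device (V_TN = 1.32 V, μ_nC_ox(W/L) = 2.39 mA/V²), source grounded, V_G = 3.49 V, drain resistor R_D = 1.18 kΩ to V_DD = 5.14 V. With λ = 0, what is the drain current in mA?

V_GS = V_G = 3.49 V, so V_ov = 3.49 − 1.32 = 2.17 V.
Assume saturation: I_D = ½ k_n V_ov² = 0.5 × 2.39 × 2.17² = 5.63 mA, giving V_DS = V_DD − I_D R_D = 5.14 − 5.63 × 1.18 = -1.5 V.
But -1.5 V < V_ov = 2.17 V, so the device is actually in triode.
In triode I_D = k_n[V_ov V_DS − ½ V_DS²] and I_D = (V_DD − V_DS)/R_D. Equating: 1.41 V_DS² − 7.12 V_DS + 5.14 = 0, giving V_DS = 0.873 V (the root below V_ov).
I_D = (5.14 − 0.873) / 1.18 = 3.62 mA.

I_D = 3.62 mA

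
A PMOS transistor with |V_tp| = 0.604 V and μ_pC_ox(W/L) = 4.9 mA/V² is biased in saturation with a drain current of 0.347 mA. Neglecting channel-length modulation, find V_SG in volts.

In saturation I_D = ½ k_p (V_SG − |V_tp|)², so V_SG − |V_tp| = √(2 I_D / k_p) = √(2 × 0.347 / 4.9) = 0.376 V.
V_SG = 0.604 + 0.376 = 0.98 V.

V_SG = 0.980 V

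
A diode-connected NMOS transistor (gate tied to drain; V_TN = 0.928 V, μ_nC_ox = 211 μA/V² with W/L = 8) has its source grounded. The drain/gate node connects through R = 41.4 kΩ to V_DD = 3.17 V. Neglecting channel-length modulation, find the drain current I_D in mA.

With gate tied to drain, V_GS = V_DS ≥ V_GS − V_TN, so the device is in saturation.
k_n = μ_nC_ox · (W/L) = 1.688 mA/V².
KCL at the drain: ½ k_n (V_GS − V_TN)² = (V_DD − V_GS)/R.
Let x = V_GS − 0.928. Then 34.9 x² + x − 2.242 = 0, giving x = 0.239 V (positive root), so V_GS = 1.17 V.
I_D = (V_DD − V_GS)/R = (3.17 − 1.17) / 41.4 = 0.0484 mA.

I_D = 0.0484 mA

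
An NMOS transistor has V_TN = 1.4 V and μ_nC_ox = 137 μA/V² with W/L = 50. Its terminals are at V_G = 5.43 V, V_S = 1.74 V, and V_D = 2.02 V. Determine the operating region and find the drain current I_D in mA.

Triode; I_D = 4.12 mA

V_GS = V_G − V_S = 5.43 − 1.74 = 3.69 V; V_DS = V_D − V_S = 2.02 − 1.74 = 0.28 V.
k_n = μ_nC_ox · (W/L) = 6.85 mA/V².
V_ov = V_GS − V_TN = 3.69 − 1.4 = 2.29 V.
Since V_DS = 0.28 V < V_ov = 2.29 V, the device is in the triode region.
I_D = k_n [V_ov · V_DS − ½ V_DS²] = 6.85 × [2.29 × 0.28 − 0.5 × 0.28²] = 4.12 mA.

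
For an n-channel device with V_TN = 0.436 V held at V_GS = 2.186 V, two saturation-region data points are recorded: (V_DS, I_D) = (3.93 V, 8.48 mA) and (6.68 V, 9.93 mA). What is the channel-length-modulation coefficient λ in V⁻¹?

With V_GS fixed, I_D ∝ (1 + λ V_DS) in saturation, so I_D2/I_D1 = (1 + λ V_DS2)/(1 + λ V_DS1).
9.93/8.48 = 1.171 = (1 + 6.68 λ)/(1 + 3.93 λ).
Solving: λ (I_D1 V_DS2 − I_D2 V_DS1) = I_D2 − I_D1, so λ = (9.93 − 8.48) / (8.48 × 6.68 − 9.93 × 3.93) = 1.45 / 17.6 = 0.0823 V⁻¹.

λ = 0.0823 V⁻¹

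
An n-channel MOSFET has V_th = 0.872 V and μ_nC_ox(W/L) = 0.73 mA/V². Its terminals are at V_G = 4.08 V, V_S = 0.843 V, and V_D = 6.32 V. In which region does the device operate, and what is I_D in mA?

V_GS = V_G − V_S = 4.08 − 0.843 = 3.24 V; V_DS = V_D − V_S = 6.32 − 0.843 = 5.48 V.
V_ov = V_GS − V_th = 3.24 − 0.872 = 2.37 V.
Since V_DS = 5.48 V ≥ V_ov = 2.37 V, the device is in saturation.
I_D = ½ k_n V_ov² = 0.5 × 0.73 × 2.37² = 2.04 mA.

Saturation; I_D = 2.04 mA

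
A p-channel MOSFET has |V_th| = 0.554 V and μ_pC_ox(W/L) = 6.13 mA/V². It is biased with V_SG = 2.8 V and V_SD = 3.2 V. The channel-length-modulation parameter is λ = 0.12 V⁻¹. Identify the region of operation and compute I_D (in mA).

Saturation; I_D = 21.4 mA

V_ov = V_SG − |V_th| = 2.8 − 0.554 = 2.25 V.
Since V_SD = 3.2 V ≥ V_ov = 2.25 V, the device is in saturation.
I_D = ½ k_p V_ov² (1 + λ V_SD) = 0.5 × 6.13 × 2.25² × (1 + 0.12 × 3.2) = 21.4 mA.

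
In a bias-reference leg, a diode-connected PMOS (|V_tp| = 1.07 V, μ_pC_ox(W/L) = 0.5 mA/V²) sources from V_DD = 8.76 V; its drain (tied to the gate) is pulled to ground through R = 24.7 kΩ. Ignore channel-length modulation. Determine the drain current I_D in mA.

I_D = 0.269 mA

With gate tied to drain, V_SG = V_SD ≥ V_SG − |V_tp|, so the device is in saturation.
KCL at the drain: ½ k_p (V_SG − |V_tp|)² = (V_DD − V_SG)/R.
Let x = V_SG − 1.07. Then 6.17 x² + x − 7.69 = 0, giving x = 1.04 V (positive root), so V_SG = 2.11 V.
I_D = (V_DD − V_SG)/R = (8.76 − 2.11) / 24.7 = 0.269 mA.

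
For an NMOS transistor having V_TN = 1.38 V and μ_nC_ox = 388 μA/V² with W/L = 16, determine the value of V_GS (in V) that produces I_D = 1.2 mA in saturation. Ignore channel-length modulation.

V_GS = 2.00 V

k_n = μ_nC_ox · (W/L) = 6.208 mA/V².
In saturation I_D = ½ k_n (V_GS − V_TN)², so V_GS − V_TN = √(2 I_D / k_n) = √(2 × 1.2 / 6.208) = 0.622 V.
V_GS = 1.38 + 0.622 = 2 V.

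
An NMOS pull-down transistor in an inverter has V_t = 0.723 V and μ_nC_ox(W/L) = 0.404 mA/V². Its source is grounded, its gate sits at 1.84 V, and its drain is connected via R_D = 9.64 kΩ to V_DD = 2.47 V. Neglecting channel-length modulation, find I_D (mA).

V_GS = V_G = 1.84 V, so V_ov = 1.84 − 0.723 = 1.12 V.
Assume saturation: I_D = ½ k_n V_ov² = 0.5 × 0.404 × 1.12² = 0.252 mA, giving V_DS = V_DD − I_D R_D = 2.47 − 0.252 × 9.64 = 0.0404 V.
But 0.0404 V < V_ov = 1.12 V, so the device is actually in triode.
In triode I_D = k_n[V_ov V_DS − ½ V_DS²] and I_D = (V_DD − V_DS)/R_D. Equating: 1.95 V_DS² − 5.35 V_DS + 2.47 = 0, giving V_DS = 0.587 V (the root below V_ov).
I_D = (2.47 − 0.587) / 9.64 = 0.195 mA.

I_D = 0.195 mA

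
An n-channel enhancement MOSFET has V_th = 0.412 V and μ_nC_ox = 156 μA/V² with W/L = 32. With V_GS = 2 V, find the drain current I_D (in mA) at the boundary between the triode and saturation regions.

I_D = 6.29 mA

At the boundary V_DS = V_ov = V_GS − V_th = 2 − 0.412 = 1.59 V.
k_n = μ_nC_ox · (W/L) = 4.992 mA/V².
I_D = ½ k_n V_ov² = 0.5 × 4.992 × 1.59² = 6.29 mA.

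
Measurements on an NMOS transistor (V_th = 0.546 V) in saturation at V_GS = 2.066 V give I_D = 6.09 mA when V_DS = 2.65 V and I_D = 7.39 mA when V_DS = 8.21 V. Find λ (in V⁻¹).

λ = 0.0427 V⁻¹

With V_GS fixed, I_D ∝ (1 + λ V_DS) in saturation, so I_D2/I_D1 = (1 + λ V_DS2)/(1 + λ V_DS1).
7.39/6.09 = 1.213 = (1 + 8.21 λ)/(1 + 2.65 λ).
Solving: λ (I_D1 V_DS2 − I_D2 V_DS1) = I_D2 − I_D1, so λ = (7.39 − 6.09) / (6.09 × 8.21 − 7.39 × 2.65) = 1.3 / 30.4 = 0.0427 V⁻¹.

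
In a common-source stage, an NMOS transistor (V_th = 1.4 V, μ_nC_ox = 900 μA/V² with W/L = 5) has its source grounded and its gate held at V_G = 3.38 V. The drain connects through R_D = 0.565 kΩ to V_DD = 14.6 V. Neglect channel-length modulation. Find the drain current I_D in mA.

I_D = 8.82 mA

V_GS = V_G = 3.38 V, so V_ov = 3.38 − 1.4 = 1.98 V.
k_n = μ_nC_ox · (W/L) = 4.5 mA/V².
Assume saturation: I_D = ½ k_n V_ov² = 0.5 × 4.5 × 1.98² = 8.82 mA, giving V_DS = V_DD − I_D R_D = 14.6 − 8.82 × 0.565 = 9.62 V.
V_DS = 9.62 V ≥ V_ov = 1.98 V, confirming saturation.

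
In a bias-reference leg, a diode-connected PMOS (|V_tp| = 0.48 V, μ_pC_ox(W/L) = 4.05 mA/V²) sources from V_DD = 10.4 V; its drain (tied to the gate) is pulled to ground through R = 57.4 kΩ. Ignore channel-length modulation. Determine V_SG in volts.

With gate tied to drain, V_SG = V_SD ≥ V_SG − |V_tp|, so the device is in saturation.
KCL at the drain: ½ k_p (V_SG − |V_tp|)² = (V_DD − V_SG)/R.
Let x = V_SG − 0.48. Then 116 x² + x − 9.92 = 0, giving x = 0.288 V (positive root), so V_SG = 0.768 V.
I_D = (V_DD − V_SG)/R = (10.4 − 0.768) / 57.4 = 0.168 mA.

V_SG = 0.768 V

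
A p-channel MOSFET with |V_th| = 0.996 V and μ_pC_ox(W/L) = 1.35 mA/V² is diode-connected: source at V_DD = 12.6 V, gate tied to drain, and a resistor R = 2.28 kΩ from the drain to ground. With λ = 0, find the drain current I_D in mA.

With gate tied to drain, V_SG = V_SD ≥ V_SG − |V_th|, so the device is in saturation.
KCL at the drain: ½ k_p (V_SG − |V_th|)² = (V_DD − V_SG)/R.
Let x = V_SG − 0.996. Then 1.54 x² + x − 11.6 = 0, giving x = 2.44 V (positive root), so V_SG = 3.44 V.
I_D = (V_DD − V_SG)/R = (12.6 − 3.44) / 2.28 = 4.02 mA.

I_D = 4.02 mA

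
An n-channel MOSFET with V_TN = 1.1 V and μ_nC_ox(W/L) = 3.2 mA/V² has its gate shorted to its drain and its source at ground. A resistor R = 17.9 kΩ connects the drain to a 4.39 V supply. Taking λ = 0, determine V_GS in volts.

With gate tied to drain, V_GS = V_DS ≥ V_GS − V_TN, so the device is in saturation.
KCL at the drain: ½ k_n (V_GS − V_TN)² = (V_DD − V_GS)/R.
Let x = V_GS − 1.1. Then 28.6 x² + x − 3.29 = 0, giving x = 0.322 V (positive root), so V_GS = 1.42 V.
I_D = (V_DD − V_GS)/R = (4.39 − 1.42) / 17.9 = 0.166 mA.

V_GS = 1.42 V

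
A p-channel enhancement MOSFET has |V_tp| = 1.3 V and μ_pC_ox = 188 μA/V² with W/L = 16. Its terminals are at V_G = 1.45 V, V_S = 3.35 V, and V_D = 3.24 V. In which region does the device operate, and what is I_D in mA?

V_SG = V_S − V_G = 3.35 − 1.45 = 1.9 V; V_SD = V_S − V_D = 3.35 − 3.24 = 0.11 V.
k_p = μ_pC_ox · (W/L) = 3.008 mA/V².
V_ov = V_SG − |V_tp| = 1.9 − 1.3 = 0.6 V.
Since V_SD = 0.11 V < V_ov = 0.6 V, the device is in the triode region.
I_D = k_p [V_ov · V_SD − ½ V_SD²] = 3.008 × [0.6 × 0.11 − 0.5 × 0.11²] = 0.18 mA.

Triode; I_D = 0.180 mA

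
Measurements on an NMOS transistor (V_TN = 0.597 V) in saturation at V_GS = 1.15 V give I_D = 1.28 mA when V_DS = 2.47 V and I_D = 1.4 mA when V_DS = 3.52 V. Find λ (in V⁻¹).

λ = 0.115 V⁻¹

With V_GS fixed, I_D ∝ (1 + λ V_DS) in saturation, so I_D2/I_D1 = (1 + λ V_DS2)/(1 + λ V_DS1).
1.4/1.28 = 1.094 = (1 + 3.52 λ)/(1 + 2.47 λ).
Solving: λ (I_D1 V_DS2 − I_D2 V_DS1) = I_D2 − I_D1, so λ = (1.4 − 1.28) / (1.28 × 3.52 − 1.4 × 2.47) = 0.12 / 1.05 = 0.115 V⁻¹.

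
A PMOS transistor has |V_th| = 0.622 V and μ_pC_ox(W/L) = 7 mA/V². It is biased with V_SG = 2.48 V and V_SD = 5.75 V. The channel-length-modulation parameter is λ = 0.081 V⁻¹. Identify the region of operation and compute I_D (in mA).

V_ov = V_SG − |V_th| = 2.48 − 0.622 = 1.86 V.
Since V_SD = 5.75 V ≥ V_ov = 1.86 V, the device is in saturation.
I_D = ½ k_p V_ov² (1 + λ V_SD) = 0.5 × 7 × 1.86² × (1 + 0.081 × 5.75) = 17.7 mA.

Saturation; I_D = 17.7 mA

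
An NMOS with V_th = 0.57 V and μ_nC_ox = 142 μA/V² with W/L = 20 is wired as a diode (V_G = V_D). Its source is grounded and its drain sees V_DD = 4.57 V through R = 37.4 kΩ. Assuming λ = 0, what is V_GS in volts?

V_GS = 0.835 V

With gate tied to drain, V_GS = V_DS ≥ V_GS − V_th, so the device is in saturation.
k_n = μ_nC_ox · (W/L) = 2.84 mA/V².
KCL at the drain: ½ k_n (V_GS − V_th)² = (V_DD − V_GS)/R.
Let x = V_GS − 0.57. Then 53.1 x² + x − 4 = 0, giving x = 0.265 V (positive root), so V_GS = 0.835 V.
I_D = (V_DD − V_GS)/R = (4.57 − 0.835) / 37.4 = 0.0999 mA.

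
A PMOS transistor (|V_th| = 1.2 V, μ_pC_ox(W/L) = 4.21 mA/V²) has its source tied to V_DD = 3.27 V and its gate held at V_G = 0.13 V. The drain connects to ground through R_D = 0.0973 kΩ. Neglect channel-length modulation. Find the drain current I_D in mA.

I_D = 7.92 mA

V_SG = V_DD − V_G = 3.27 − 0.13 = 3.14 V, so V_ov = 3.14 − 1.2 = 1.94 V.
Assume saturation: I_D = ½ k_p V_ov² = 0.5 × 4.21 × 1.94² = 7.92 mA, giving V_SD = V_DD − I_D R_D = 3.27 − 7.92 × 0.0973 = 2.5 V.
V_SD = 2.5 V ≥ V_ov = 1.94 V, confirming saturation.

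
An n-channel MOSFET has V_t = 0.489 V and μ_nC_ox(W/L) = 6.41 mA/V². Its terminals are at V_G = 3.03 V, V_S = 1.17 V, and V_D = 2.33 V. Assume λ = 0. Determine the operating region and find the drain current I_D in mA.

V_GS = V_G − V_S = 3.03 − 1.17 = 1.86 V; V_DS = V_D − V_S = 2.33 − 1.17 = 1.16 V.
V_ov = V_GS − V_t = 1.86 − 0.489 = 1.37 V.
Since V_DS = 1.16 V < V_ov = 1.37 V, the device is in the triode region.
I_D = k_n [V_ov · V_DS − ½ V_DS²] = 6.41 × [1.37 × 1.16 − 0.5 × 1.16²] = 5.88 mA.

Triode; I_D = 5.88 mA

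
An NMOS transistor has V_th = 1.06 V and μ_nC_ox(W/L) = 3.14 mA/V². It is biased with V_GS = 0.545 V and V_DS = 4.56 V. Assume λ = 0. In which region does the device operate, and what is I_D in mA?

V_GS = 0.545 V < V_th = 1.06 V, so the transistor is in cutoff.

Cutoff; I_D = 0 mA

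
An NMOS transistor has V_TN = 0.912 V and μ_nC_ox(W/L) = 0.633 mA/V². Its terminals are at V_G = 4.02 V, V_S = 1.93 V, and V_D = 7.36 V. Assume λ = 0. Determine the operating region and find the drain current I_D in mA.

V_GS = V_G − V_S = 4.02 − 1.93 = 2.09 V; V_DS = V_D − V_S = 7.36 − 1.93 = 5.43 V.
V_ov = V_GS − V_TN = 2.09 − 0.912 = 1.18 V.
Since V_DS = 5.43 V ≥ V_ov = 1.18 V, the device is in saturation.
I_D = ½ k_n V_ov² = 0.5 × 0.633 × 1.18² = 0.439 mA.

Saturation; I_D = 0.439 mA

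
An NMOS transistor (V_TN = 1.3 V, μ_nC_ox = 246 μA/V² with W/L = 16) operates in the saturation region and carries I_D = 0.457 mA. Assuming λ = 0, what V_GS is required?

V_GS = 1.78 V

k_n = μ_nC_ox · (W/L) = 3.936 mA/V².
In saturation I_D = ½ k_n (V_GS − V_TN)², so V_GS − V_TN = √(2 I_D / k_n) = √(2 × 0.457 / 3.936) = 0.482 V.
V_GS = 1.3 + 0.482 = 1.78 V.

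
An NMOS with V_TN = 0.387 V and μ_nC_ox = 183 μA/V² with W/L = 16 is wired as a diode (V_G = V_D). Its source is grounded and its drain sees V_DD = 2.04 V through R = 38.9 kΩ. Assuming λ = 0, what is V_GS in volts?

With gate tied to drain, V_GS = V_DS ≥ V_GS − V_TN, so the device is in saturation.
k_n = μ_nC_ox · (W/L) = 2.928 mA/V².
KCL at the drain: ½ k_n (V_GS − V_TN)² = (V_DD − V_GS)/R.
Let x = V_GS − 0.387. Then 56.9 x² + x − 1.653 = 0, giving x = 0.162 V (positive root), so V_GS = 0.549 V.
I_D = (V_DD − V_GS)/R = (2.04 − 0.549) / 38.9 = 0.0383 mA.

V_GS = 0.549 V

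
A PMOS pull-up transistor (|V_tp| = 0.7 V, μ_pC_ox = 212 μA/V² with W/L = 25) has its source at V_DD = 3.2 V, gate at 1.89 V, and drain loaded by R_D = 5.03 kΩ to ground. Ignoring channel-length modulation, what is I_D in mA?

I_D = 0.592 mA

V_SG = V_DD − V_G = 3.2 − 1.89 = 1.31 V, so V_ov = 1.31 − 0.7 = 0.61 V.
k_p = μ_pC_ox · (W/L) = 5.3 mA/V².
Assume saturation: I_D = ½ k_p V_ov² = 0.5 × 5.3 × 0.61² = 0.986 mA, giving V_SD = V_DD − I_D R_D = 3.2 − 0.986 × 5.03 = -1.76 V.
But -1.76 V < V_ov = 0.61 V, so the device is actually in triode.
In triode I_D = k_p[V_ov V_SD − ½ V_SD²] and I_D = (V_DD − V_SD)/R_D. Equating: 13.3 V_SD² − 17.26 V_SD + 3.2 = 0, giving V_SD = 0.224 V (the root below V_ov).
I_D = (3.2 − 0.224) / 5.03 = 0.592 mA.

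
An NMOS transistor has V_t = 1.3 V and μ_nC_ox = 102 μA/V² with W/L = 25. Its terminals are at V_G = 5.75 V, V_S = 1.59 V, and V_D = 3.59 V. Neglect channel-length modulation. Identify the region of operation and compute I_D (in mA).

Triode; I_D = 9.49 mA

V_GS = V_G − V_S = 5.75 − 1.59 = 4.16 V; V_DS = V_D − V_S = 3.59 − 1.59 = 2 V.
k_n = μ_nC_ox · (W/L) = 2.55 mA/V².
V_ov = V_GS − V_t = 4.16 − 1.3 = 2.86 V.
Since V_DS = 2 V < V_ov = 2.86 V, the device is in the triode region.
I_D = k_n [V_ov · V_DS − ½ V_DS²] = 2.55 × [2.86 × 2 − 0.5 × 2²] = 9.49 mA.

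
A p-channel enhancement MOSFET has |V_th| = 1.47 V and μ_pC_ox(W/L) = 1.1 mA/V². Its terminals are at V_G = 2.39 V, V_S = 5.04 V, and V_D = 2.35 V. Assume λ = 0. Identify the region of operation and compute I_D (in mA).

Saturation; I_D = 0.766 mA

V_SG = V_S − V_G = 5.04 − 2.39 = 2.65 V; V_SD = V_S − V_D = 5.04 − 2.35 = 2.69 V.
V_ov = V_SG − |V_th| = 2.65 − 1.47 = 1.18 V.
Since V_SD = 2.69 V ≥ V_ov = 1.18 V, the device is in saturation.
I_D = ½ k_p V_ov² = 0.5 × 1.1 × 1.18² = 0.766 mA.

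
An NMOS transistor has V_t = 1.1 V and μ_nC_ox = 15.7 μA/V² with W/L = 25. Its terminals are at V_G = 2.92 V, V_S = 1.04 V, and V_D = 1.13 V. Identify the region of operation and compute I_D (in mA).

Triode; I_D = 0.0260 mA

V_GS = V_G − V_S = 2.92 − 1.04 = 1.88 V; V_DS = V_D − V_S = 1.13 − 1.04 = 0.09 V.
k_n = μ_nC_ox · (W/L) = 0.3925 mA/V².
V_ov = V_GS − V_t = 1.88 − 1.1 = 0.78 V.
Since V_DS = 0.09 V < V_ov = 0.78 V, the device is in the triode region.
I_D = k_n [V_ov · V_DS − ½ V_DS²] = 0.3925 × [0.78 × 0.09 − 0.5 × 0.09²] = 0.026 mA.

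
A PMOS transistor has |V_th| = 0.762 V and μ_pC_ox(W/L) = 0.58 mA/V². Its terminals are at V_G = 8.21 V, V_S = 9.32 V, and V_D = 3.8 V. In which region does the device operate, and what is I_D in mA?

V_SG = V_S − V_G = 9.32 − 8.21 = 1.11 V; V_SD = V_S − V_D = 9.32 − 3.8 = 5.52 V.
V_ov = V_SG − |V_th| = 1.11 − 0.762 = 0.348 V.
Since V_SD = 5.52 V ≥ V_ov = 0.348 V, the device is in saturation.
I_D = ½ k_p V_ov² = 0.5 × 0.58 × 0.348² = 0.0351 mA.

Saturation; I_D = 0.0351 mA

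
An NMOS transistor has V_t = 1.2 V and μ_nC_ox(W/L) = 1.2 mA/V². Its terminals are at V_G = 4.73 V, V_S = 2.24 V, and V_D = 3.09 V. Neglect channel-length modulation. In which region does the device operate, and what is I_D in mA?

V_GS = V_G − V_S = 4.73 − 2.24 = 2.49 V; V_DS = V_D − V_S = 3.09 − 2.24 = 0.85 V.
V_ov = V_GS − V_t = 2.49 − 1.2 = 1.29 V.
Since V_DS = 0.85 V < V_ov = 1.29 V, the device is in the triode region.
I_D = k_n [V_ov · V_DS − ½ V_DS²] = 1.2 × [1.29 × 0.85 − 0.5 × 0.85²] = 0.882 mA.

Triode; I_D = 0.882 mA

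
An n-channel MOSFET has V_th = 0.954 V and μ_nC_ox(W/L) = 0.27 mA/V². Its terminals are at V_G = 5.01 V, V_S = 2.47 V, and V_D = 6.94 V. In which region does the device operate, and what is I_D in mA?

V_GS = V_G − V_S = 5.01 − 2.47 = 2.54 V; V_DS = V_D − V_S = 6.94 − 2.47 = 4.47 V.
V_ov = V_GS − V_th = 2.54 − 0.954 = 1.59 V.
Since V_DS = 4.47 V ≥ V_ov = 1.59 V, the device is in saturation.
I_D = ½ k_n V_ov² = 0.5 × 0.27 × 1.59² = 0.34 mA.

Saturation; I_D = 0.340 mA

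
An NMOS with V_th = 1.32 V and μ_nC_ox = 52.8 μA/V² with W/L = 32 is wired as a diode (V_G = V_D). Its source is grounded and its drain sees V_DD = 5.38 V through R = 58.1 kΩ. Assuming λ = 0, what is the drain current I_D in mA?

With gate tied to drain, V_GS = V_DS ≥ V_GS − V_th, so the device is in saturation.
k_n = μ_nC_ox · (W/L) = 1.69 mA/V².
KCL at the drain: ½ k_n (V_GS − V_th)² = (V_DD − V_GS)/R.
Let x = V_GS − 1.32. Then 49.1 x² + x − 4.06 = 0, giving x = 0.278 V (positive root), so V_GS = 1.6 V.
I_D = (V_DD − V_GS)/R = (5.38 − 1.6) / 58.1 = 0.0651 mA.

I_D = 0.0651 mA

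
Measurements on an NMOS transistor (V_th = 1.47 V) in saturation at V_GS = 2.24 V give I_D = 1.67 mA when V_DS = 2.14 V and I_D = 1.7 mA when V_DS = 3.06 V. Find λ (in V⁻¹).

With V_GS fixed, I_D ∝ (1 + λ V_DS) in saturation, so I_D2/I_D1 = (1 + λ V_DS2)/(1 + λ V_DS1).
1.7/1.67 = 1.018 = (1 + 3.06 λ)/(1 + 2.14 λ).
Solving: λ (I_D1 V_DS2 − I_D2 V_DS1) = I_D2 − I_D1, so λ = (1.7 − 1.67) / (1.67 × 3.06 − 1.7 × 2.14) = 0.03 / 1.47 = 0.0204 V⁻¹.

λ = 0.0204 V⁻¹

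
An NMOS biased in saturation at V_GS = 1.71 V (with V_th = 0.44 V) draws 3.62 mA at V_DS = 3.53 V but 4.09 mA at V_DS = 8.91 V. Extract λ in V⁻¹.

λ = 0.0264 V⁻¹

With V_GS fixed, I_D ∝ (1 + λ V_DS) in saturation, so I_D2/I_D1 = (1 + λ V_DS2)/(1 + λ V_DS1).
4.09/3.62 = 1.13 = (1 + 8.91 λ)/(1 + 3.53 λ).
Solving: λ (I_D1 V_DS2 − I_D2 V_DS1) = I_D2 − I_D1, so λ = (4.09 − 3.62) / (3.62 × 8.91 − 4.09 × 3.53) = 0.47 / 17.8 = 0.0264 V⁻¹.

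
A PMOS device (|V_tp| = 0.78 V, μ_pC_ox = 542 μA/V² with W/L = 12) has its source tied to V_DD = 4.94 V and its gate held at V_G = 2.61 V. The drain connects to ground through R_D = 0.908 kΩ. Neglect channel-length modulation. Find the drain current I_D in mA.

V_SG = V_DD − V_G = 4.94 − 2.61 = 2.33 V, so V_ov = 2.33 − 0.78 = 1.55 V.
k_p = μ_pC_ox · (W/L) = 6.504 mA/V².
Assume saturation: I_D = ½ k_p V_ov² = 0.5 × 6.504 × 1.55² = 7.81 mA, giving V_SD = V_DD − I_D R_D = 4.94 − 7.81 × 0.908 = -2.15 V.
But -2.15 V < V_ov = 1.55 V, so the device is actually in triode.
In triode I_D = k_p[V_ov V_SD − ½ V_SD²] and I_D = (V_DD − V_SD)/R_D. Equating: 2.95 V_SD² − 10.15 V_SD + 4.94 = 0, giving V_SD = 0.587 V (the root below V_ov).
I_D = (4.94 − 0.587) / 0.908 = 4.79 mA.

I_D = 4.79 mA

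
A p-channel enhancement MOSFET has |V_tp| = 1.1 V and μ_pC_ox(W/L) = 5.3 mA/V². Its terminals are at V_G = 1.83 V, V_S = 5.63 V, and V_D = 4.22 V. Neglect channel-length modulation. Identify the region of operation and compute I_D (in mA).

V_SG = V_S − V_G = 5.63 − 1.83 = 3.8 V; V_SD = V_S − V_D = 5.63 − 4.22 = 1.41 V.
V_ov = V_SG − |V_tp| = 3.8 − 1.1 = 2.7 V.
Since V_SD = 1.41 V < V_ov = 2.7 V, the device is in the triode region.
I_D = k_p [V_ov · V_SD − ½ V_SD²] = 5.3 × [2.7 × 1.41 − 0.5 × 1.41²] = 14.9 mA.

Triode; I_D = 14.9 mA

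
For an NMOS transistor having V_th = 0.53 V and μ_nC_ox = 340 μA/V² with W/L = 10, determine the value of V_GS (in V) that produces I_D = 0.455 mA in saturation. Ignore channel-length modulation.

V_GS = 1.05 V

k_n = μ_nC_ox · (W/L) = 3.4 mA/V².
In saturation I_D = ½ k_n (V_GS − V_th)², so V_GS − V_th = √(2 I_D / k_n) = √(2 × 0.455 / 3.4) = 0.517 V.
V_GS = 0.53 + 0.517 = 1.05 V.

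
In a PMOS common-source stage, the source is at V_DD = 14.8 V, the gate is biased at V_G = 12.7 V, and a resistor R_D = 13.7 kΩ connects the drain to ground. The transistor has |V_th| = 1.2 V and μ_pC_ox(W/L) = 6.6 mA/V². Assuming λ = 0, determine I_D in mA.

V_SG = V_DD − V_G = 14.8 − 12.7 = 2.1 V, so V_ov = 2.1 − 1.2 = 0.9 V.
Assume saturation: I_D = ½ k_p V_ov² = 0.5 × 6.6 × 0.9² = 2.67 mA, giving V_SD = V_DD − I_D R_D = 14.8 − 2.67 × 13.7 = -21.8 V.
But -21.8 V < V_ov = 0.9 V, so the device is actually in triode.
In triode I_D = k_p[V_ov V_SD − ½ V_SD²] and I_D = (V_DD − V_SD)/R_D. Equating: 45.2 V_SD² − 82.38 V_SD + 14.8 = 0, giving V_SD = 0.202 V (the root below V_ov).
I_D = (14.8 − 0.202) / 13.7 = 1.07 mA.

I_D = 1.07 mA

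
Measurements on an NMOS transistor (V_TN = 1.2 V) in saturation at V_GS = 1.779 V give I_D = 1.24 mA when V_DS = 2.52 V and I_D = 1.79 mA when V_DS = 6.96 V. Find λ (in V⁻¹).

With V_GS fixed, I_D ∝ (1 + λ V_DS) in saturation, so I_D2/I_D1 = (1 + λ V_DS2)/(1 + λ V_DS1).
1.79/1.24 = 1.444 = (1 + 6.96 λ)/(1 + 2.52 λ).
Solving: λ (I_D1 V_DS2 − I_D2 V_DS1) = I_D2 − I_D1, so λ = (1.79 − 1.24) / (1.24 × 6.96 − 1.79 × 2.52) = 0.55 / 4.12 = 0.134 V⁻¹.

λ = 0.134 V⁻¹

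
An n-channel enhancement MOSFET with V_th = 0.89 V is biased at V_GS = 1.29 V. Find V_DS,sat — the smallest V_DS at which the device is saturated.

V_DS,sat = 0.400 V

The boundary between triode and saturation is V_DS = V_GS − V_th = V_ov.
V_ov = 1.29 − 0.89 = 0.4 V.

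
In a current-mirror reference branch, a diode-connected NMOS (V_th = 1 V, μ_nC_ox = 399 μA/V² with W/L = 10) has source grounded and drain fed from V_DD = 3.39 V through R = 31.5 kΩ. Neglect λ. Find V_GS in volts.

With gate tied to drain, V_GS = V_DS ≥ V_GS − V_th, so the device is in saturation.
k_n = μ_nC_ox · (W/L) = 3.99 mA/V².
KCL at the drain: ½ k_n (V_GS − V_th)² = (V_DD − V_GS)/R.
Let x = V_GS − 1. Then 62.8 x² + x − 2.39 = 0, giving x = 0.187 V (positive root), so V_GS = 1.19 V.
I_D = (V_DD − V_GS)/R = (3.39 − 1.19) / 31.5 = 0.0699 mA.

V_GS = 1.19 V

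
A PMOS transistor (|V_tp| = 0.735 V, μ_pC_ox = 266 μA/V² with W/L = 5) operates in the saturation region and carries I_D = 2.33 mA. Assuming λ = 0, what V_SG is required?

V_SG = 2.61 V

k_p = μ_pC_ox · (W/L) = 1.33 mA/V².
In saturation I_D = ½ k_p (V_SG − |V_tp|)², so V_SG − |V_tp| = √(2 I_D / k_p) = √(2 × 2.33 / 1.33) = 1.87 V.
V_SG = 0.735 + 1.87 = 2.61 V.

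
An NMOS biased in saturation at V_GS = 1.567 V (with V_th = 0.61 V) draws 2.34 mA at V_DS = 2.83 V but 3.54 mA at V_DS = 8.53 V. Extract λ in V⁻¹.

λ = 0.121 V⁻¹

With V_GS fixed, I_D ∝ (1 + λ V_DS) in saturation, so I_D2/I_D1 = (1 + λ V_DS2)/(1 + λ V_DS1).
3.54/2.34 = 1.513 = (1 + 8.53 λ)/(1 + 2.83 λ).
Solving: λ (I_D1 V_DS2 − I_D2 V_DS1) = I_D2 − I_D1, so λ = (3.54 − 2.34) / (2.34 × 8.53 − 3.54 × 2.83) = 1.2 / 9.94 = 0.121 V⁻¹.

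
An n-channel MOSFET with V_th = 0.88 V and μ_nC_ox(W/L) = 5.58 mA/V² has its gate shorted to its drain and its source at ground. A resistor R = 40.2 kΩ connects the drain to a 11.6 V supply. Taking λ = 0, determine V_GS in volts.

V_GS = 1.18 V

With gate tied to drain, V_GS = V_DS ≥ V_GS − V_th, so the device is in saturation.
KCL at the drain: ½ k_n (V_GS − V_th)² = (V_DD − V_GS)/R.
Let x = V_GS − 0.88. Then 112 x² + x − 10.72 = 0, giving x = 0.305 V (positive root), so V_GS = 1.18 V.
I_D = (V_DD − V_GS)/R = (11.6 − 1.18) / 40.2 = 0.259 mA.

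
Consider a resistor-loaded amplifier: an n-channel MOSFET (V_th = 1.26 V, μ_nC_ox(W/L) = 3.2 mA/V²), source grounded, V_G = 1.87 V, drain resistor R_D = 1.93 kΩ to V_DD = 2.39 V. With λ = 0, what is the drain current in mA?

V_GS = V_G = 1.87 V, so V_ov = 1.87 − 1.26 = 0.61 V.
Assume saturation: I_D = ½ k_n V_ov² = 0.5 × 3.2 × 0.61² = 0.595 mA, giving V_DS = V_DD − I_D R_D = 2.39 − 0.595 × 1.93 = 1.24 V.
V_DS = 1.24 V ≥ V_ov = 0.61 V, confirming saturation.

I_D = 0.595 mA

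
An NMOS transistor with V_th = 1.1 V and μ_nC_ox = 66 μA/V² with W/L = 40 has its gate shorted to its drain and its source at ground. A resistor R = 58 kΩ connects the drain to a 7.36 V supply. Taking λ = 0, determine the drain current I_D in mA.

I_D = 0.103 mA

With gate tied to drain, V_GS = V_DS ≥ V_GS − V_th, so the device is in saturation.
k_n = μ_nC_ox · (W/L) = 2.64 mA/V².
KCL at the drain: ½ k_n (V_GS − V_th)² = (V_DD − V_GS)/R.
Let x = V_GS − 1.1. Then 76.6 x² + x − 6.26 = 0, giving x = 0.279 V (positive root), so V_GS = 1.38 V.
I_D = (V_DD − V_GS)/R = (7.36 − 1.38) / 58 = 0.103 mA.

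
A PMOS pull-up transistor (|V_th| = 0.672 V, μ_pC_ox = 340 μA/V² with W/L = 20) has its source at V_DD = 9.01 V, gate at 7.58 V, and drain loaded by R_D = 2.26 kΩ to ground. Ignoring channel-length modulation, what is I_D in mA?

V_SG = V_DD − V_G = 9.01 − 7.58 = 1.43 V, so V_ov = 1.43 − 0.672 = 0.758 V.
k_p = μ_pC_ox · (W/L) = 6.8 mA/V².
Assume saturation: I_D = ½ k_p V_ov² = 0.5 × 6.8 × 0.758² = 1.95 mA, giving V_SD = V_DD − I_D R_D = 9.01 − 1.95 × 2.26 = 4.6 V.
V_SD = 4.6 V ≥ V_ov = 0.758 V, confirming saturation.

I_D = 1.95 mA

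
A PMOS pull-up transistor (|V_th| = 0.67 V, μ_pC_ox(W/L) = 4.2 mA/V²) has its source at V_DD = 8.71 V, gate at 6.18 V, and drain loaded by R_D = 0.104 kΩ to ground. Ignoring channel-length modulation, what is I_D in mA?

I_D = 7.27 mA

V_SG = V_DD − V_G = 8.71 − 6.18 = 2.53 V, so V_ov = 2.53 − 0.67 = 1.86 V.
Assume saturation: I_D = ½ k_p V_ov² = 0.5 × 4.2 × 1.86² = 7.27 mA, giving V_SD = V_DD − I_D R_D = 8.71 − 7.27 × 0.104 = 7.95 V.
V_SD = 7.95 V ≥ V_ov = 1.86 V, confirming saturation.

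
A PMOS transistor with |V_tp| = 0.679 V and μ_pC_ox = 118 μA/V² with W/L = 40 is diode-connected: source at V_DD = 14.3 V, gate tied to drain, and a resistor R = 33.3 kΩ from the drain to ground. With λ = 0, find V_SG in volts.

With gate tied to drain, V_SG = V_SD ≥ V_SG − |V_tp|, so the device is in saturation.
k_p = μ_pC_ox · (W/L) = 4.72 mA/V².
KCL at the drain: ½ k_p (V_SG − |V_tp|)² = (V_DD − V_SG)/R.
Let x = V_SG − 0.679. Then 78.6 x² + x − 13.62 = 0, giving x = 0.41 V (positive root), so V_SG = 1.09 V.
I_D = (V_DD − V_SG)/R = (14.3 − 1.09) / 33.3 = 0.397 mA.

V_SG = 1.09 V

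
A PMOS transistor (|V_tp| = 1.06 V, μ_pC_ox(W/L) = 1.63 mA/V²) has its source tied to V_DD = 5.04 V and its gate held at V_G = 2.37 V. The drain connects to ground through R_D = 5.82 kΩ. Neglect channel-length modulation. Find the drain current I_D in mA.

V_SG = V_DD − V_G = 5.04 − 2.37 = 2.67 V, so V_ov = 2.67 − 1.06 = 1.61 V.
Assume saturation: I_D = ½ k_p V_ov² = 0.5 × 1.63 × 1.61² = 2.11 mA, giving V_SD = V_DD − I_D R_D = 5.04 − 2.11 × 5.82 = -7.26 V.
But -7.26 V < V_ov = 1.61 V, so the device is actually in triode.
In triode I_D = k_p[V_ov V_SD − ½ V_SD²] and I_D = (V_DD − V_SD)/R_D. Equating: 4.74 V_SD² − 16.27 V_SD + 5.04 = 0, giving V_SD = 0.344 V (the root below V_ov).
I_D = (5.04 − 0.344) / 5.82 = 0.807 mA.

I_D = 0.807 mA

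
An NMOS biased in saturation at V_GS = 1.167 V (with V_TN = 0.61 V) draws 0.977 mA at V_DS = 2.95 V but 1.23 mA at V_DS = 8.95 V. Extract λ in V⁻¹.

λ = 0.0495 V⁻¹

With V_GS fixed, I_D ∝ (1 + λ V_DS) in saturation, so I_D2/I_D1 = (1 + λ V_DS2)/(1 + λ V_DS1).
1.23/0.977 = 1.259 = (1 + 8.95 λ)/(1 + 2.95 λ).
Solving: λ (I_D1 V_DS2 − I_D2 V_DS1) = I_D2 − I_D1, so λ = (1.23 − 0.977) / (0.977 × 8.95 − 1.23 × 2.95) = 0.253 / 5.12 = 0.0495 V⁻¹.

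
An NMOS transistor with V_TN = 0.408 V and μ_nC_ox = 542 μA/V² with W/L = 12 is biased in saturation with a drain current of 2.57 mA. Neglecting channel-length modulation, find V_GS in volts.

V_GS = 1.30 V

k_n = μ_nC_ox · (W/L) = 6.504 mA/V².
In saturation I_D = ½ k_n (V_GS − V_TN)², so V_GS − V_TN = √(2 I_D / k_n) = √(2 × 2.57 / 6.504) = 0.889 V.
V_GS = 0.408 + 0.889 = 1.3 V.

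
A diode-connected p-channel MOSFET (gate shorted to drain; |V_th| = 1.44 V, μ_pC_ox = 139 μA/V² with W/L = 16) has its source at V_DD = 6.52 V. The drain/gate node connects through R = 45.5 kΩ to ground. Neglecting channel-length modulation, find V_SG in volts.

V_SG = 1.75 V

With gate tied to drain, V_SG = V_SD ≥ V_SG − |V_th|, so the device is in saturation.
k_p = μ_pC_ox · (W/L) = 2.224 mA/V².
KCL at the drain: ½ k_p (V_SG − |V_th|)² = (V_DD − V_SG)/R.
Let x = V_SG − 1.44. Then 50.6 x² + x − 5.08 = 0, giving x = 0.307 V (positive root), so V_SG = 1.75 V.
I_D = (V_DD − V_SG)/R = (6.52 − 1.75) / 45.5 = 0.105 mA.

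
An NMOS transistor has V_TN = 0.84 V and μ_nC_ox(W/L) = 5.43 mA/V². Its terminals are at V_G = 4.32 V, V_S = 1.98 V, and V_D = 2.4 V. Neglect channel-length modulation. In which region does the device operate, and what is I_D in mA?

Triode; I_D = 2.94 mA

V_GS = V_G − V_S = 4.32 − 1.98 = 2.34 V; V_DS = V_D − V_S = 2.4 − 1.98 = 0.42 V.
V_ov = V_GS − V_TN = 2.34 − 0.84 = 1.5 V.
Since V_DS = 0.42 V < V_ov = 1.5 V, the device is in the triode region.
I_D = k_n [V_ov · V_DS − ½ V_DS²] = 5.43 × [1.5 × 0.42 − 0.5 × 0.42²] = 2.94 mA.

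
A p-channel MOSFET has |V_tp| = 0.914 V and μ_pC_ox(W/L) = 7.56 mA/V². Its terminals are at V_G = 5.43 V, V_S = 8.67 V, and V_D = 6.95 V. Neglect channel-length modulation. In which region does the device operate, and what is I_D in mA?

V_SG = V_S − V_G = 8.67 − 5.43 = 3.24 V; V_SD = V_S − V_D = 8.67 − 6.95 = 1.72 V.
V_ov = V_SG − |V_tp| = 3.24 − 0.914 = 2.33 V.
Since V_SD = 1.72 V < V_ov = 2.33 V, the device is in the triode region.
I_D = k_p [V_ov · V_SD − ½ V_SD²] = 7.56 × [2.33 × 1.72 − 0.5 × 1.72²] = 19.1 mA.

Triode; I_D = 19.1 mA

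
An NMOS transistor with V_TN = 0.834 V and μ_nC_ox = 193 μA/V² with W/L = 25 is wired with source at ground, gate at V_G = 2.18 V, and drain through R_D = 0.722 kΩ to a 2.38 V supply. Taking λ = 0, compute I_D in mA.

I_D = 2.61 mA

V_GS = V_G = 2.18 V, so V_ov = 2.18 − 0.834 = 1.35 V.
k_n = μ_nC_ox · (W/L) = 4.825 mA/V².
Assume saturation: I_D = ½ k_n V_ov² = 0.5 × 4.825 × 1.35² = 4.37 mA, giving V_DS = V_DD − I_D R_D = 2.38 − 4.37 × 0.722 = -0.776 V.
But -0.776 V < V_ov = 1.35 V, so the device is actually in triode.
In triode I_D = k_n[V_ov V_DS − ½ V_DS²] and I_D = (V_DD − V_DS)/R_D. Equating: 1.74 V_DS² − 5.689 V_DS + 2.38 = 0, giving V_DS = 0.493 V (the root below V_ov).
I_D = (2.38 − 0.493) / 0.722 = 2.61 mA.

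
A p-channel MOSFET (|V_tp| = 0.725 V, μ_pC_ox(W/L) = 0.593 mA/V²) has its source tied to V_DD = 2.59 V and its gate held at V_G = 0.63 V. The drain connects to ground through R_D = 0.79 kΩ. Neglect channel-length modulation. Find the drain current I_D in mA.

V_SG = V_DD − V_G = 2.59 − 0.63 = 1.96 V, so V_ov = 1.96 − 0.725 = 1.23 V.
Assume saturation: I_D = ½ k_p V_ov² = 0.5 × 0.593 × 1.23² = 0.452 mA, giving V_SD = V_DD − I_D R_D = 2.59 − 0.452 × 0.79 = 2.23 V.
V_SD = 2.23 V ≥ V_ov = 1.23 V, confirming saturation.

I_D = 0.452 mA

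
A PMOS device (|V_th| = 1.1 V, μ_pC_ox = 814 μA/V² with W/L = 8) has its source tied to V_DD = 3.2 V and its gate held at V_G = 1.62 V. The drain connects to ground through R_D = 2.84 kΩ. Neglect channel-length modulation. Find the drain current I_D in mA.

I_D = 0.750 mA

V_SG = V_DD − V_G = 3.2 − 1.62 = 1.58 V, so V_ov = 1.58 − 1.1 = 0.48 V.
k_p = μ_pC_ox · (W/L) = 6.512 mA/V².
Assume saturation: I_D = ½ k_p V_ov² = 0.5 × 6.512 × 0.48² = 0.75 mA, giving V_SD = V_DD − I_D R_D = 3.2 − 0.75 × 2.84 = 1.07 V.
V_SD = 1.07 V ≥ V_ov = 0.48 V, confirming saturation.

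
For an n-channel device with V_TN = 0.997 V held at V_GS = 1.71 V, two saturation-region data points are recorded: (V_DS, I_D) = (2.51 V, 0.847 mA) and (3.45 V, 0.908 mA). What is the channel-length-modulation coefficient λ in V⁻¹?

With V_GS fixed, I_D ∝ (1 + λ V_DS) in saturation, so I_D2/I_D1 = (1 + λ V_DS2)/(1 + λ V_DS1).
0.908/0.847 = 1.072 = (1 + 3.45 λ)/(1 + 2.51 λ).
Solving: λ (I_D1 V_DS2 − I_D2 V_DS1) = I_D2 − I_D1, so λ = (0.908 − 0.847) / (0.847 × 3.45 − 0.908 × 2.51) = 0.061 / 0.643 = 0.0949 V⁻¹.

λ = 0.0949 V⁻¹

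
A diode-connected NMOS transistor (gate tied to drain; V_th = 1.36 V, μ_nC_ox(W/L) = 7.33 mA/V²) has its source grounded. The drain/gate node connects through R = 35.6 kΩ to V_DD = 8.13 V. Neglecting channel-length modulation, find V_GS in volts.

V_GS = 1.58 V

With gate tied to drain, V_GS = V_DS ≥ V_GS − V_th, so the device is in saturation.
KCL at the drain: ½ k_n (V_GS − V_th)² = (V_DD − V_GS)/R.
Let x = V_GS − 1.36. Then 130 x² + x − 6.77 = 0, giving x = 0.224 V (positive root), so V_GS = 1.58 V.
I_D = (V_DD − V_GS)/R = (8.13 − 1.58) / 35.6 = 0.184 mA.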